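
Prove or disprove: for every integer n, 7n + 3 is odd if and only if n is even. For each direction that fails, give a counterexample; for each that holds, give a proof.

Both implications hold.

(⇐) Suppose n is even; write n = 2j. Then 7n + 3 = 7·(2j) + 3 = 2·7j + 3, which is odd.

(⇒) Suppose 7n + 3 is odd. Since 7 is odd, 7n and n have the same parity, so 7n + 3 ≡ n + 3 (mod 2). As 3 is odd, 7n + 3 is odd exactly when n is even. Thus n is even.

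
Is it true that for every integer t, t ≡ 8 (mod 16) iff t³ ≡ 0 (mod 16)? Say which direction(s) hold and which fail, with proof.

(→) Suppose t ≡ 8 (mod 16). Write t = 16j + 8. Then (16j + 8)³ = 4096j³ + 6144j² + 3072j + 512 = 16(256j³ + 384j² + 192j + 32) + 0, so t³ ≡ 0 (mod 16).

(←) This fails: take t = 0. Then 0³ = 0 ≡ 0 (mod 16), yet 0 ≡ 0 (mod 16), not 8.

Not equivalent: only (⇒) holds.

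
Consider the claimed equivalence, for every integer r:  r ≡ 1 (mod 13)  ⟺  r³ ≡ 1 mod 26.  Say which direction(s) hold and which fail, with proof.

(⇒) This fails: take r = 14. Then 14 ≡ 1 (mod 13), but 14³ = 2744 ≡ 14 (mod 26), not 1.

(⇐) This fails: take r = 3. Then 3³ = 27 ≡ 1 (mod 26), yet 3 ≡ 3 (mod 13), not 1.

Both directions fail.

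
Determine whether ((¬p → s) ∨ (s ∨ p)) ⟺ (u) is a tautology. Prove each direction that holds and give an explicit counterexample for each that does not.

Both directions fail.

(⟹) This fails. Under u = F, s = T, p = F, the left side is true but the right side is false.

(⟸) This fails. Under u = T, s = F, p = F, the left side is false but the right side is true.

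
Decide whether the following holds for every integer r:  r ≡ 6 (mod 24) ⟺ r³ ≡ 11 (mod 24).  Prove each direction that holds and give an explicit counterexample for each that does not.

Neither direction holds.

Forward direction. This fails: take r = 6. Then 6 ≡ 6 (mod 24), but 6³ = 216 ≡ 0 (mod 24), not 11.

Converse. This fails: take r = 11. Then 11³ = 1331 ≡ 11 (mod 24), yet 11 ≡ 11 (mod 24), not 6.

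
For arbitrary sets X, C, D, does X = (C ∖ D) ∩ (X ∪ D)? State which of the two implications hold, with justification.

(⊆) This inclusion fails. Take X = {1}, C = ∅, D = ∅; then 1 ∈ X but 1 ∉ (C ∖ D) ∩ (X ∪ D).

(⊇) Let x ∈ (C ∖ D) ∩ (X ∪ D). Then x ∈ X ∩ C and x ∉ D, from which x ∈ X.

(⊆) fails; (⊇) holds.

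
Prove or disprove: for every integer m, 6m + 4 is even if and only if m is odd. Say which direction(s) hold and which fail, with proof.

(→) This fails: take m = 2. Then 6m + 4 = 16, which is even, yet m = 2 is even, not odd.

(←) Suppose m is odd. Since 6 is even, 6m is even for every m, so 6m + 4 has the same parity as 4, which is even. Hence 6m + 4 is even.

Not equivalent: only (⇐) holds.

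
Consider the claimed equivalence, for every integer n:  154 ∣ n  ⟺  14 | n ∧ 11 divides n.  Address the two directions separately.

Equivalent; both directions hold.

[⇐] Suppose 14 ∣ n and 11 ∣ n. Any common multiple of 14 and 11 is a multiple of their lcm; here gcd(14, 11) = 1, so lcm(14, 11) = 14·11 = 154, so 154 ∣ n.

[⇒] If 154 ∣ n, write n = 154q. Since 154 = 11·14, n = 14·(11q), so 14 ∣ n; and since 154 = 14·11, n = 11·(14q), so 11 ∣ n.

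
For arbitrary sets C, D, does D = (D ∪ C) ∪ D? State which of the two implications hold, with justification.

Only the forward inclusion holds.

(⊆) Let x ∈ D. Then either x ∈ D and x ∉ C; or x ∈ C ∩ D. In each case x ∈ (D ∪ C) ∪ D, so D ⊆ (D ∪ C) ∪ D.

(⊇) This inclusion fails. Take C = {1}, D = ∅; then 1 ∈ (D ∪ C) ∪ D but 1 ∉ D.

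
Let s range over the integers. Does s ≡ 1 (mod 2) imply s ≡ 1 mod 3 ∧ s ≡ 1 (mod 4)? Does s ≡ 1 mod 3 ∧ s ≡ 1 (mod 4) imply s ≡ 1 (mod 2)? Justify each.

Only the converse holds.

[⇒] This fails: s = 3 gives 3 ≡ 1 (mod 2) but 3 ≡ 0 (mod 3), so the conjunction on the right does not hold.

[⇐] Conversely, if s ≡ 1 (mod 3) and s ≡ 1 (mod 4), then by the Chinese remainder theorem s ≡ 1 (mod 12). Since 1 ≡ 1 (mod 2) and 2 ∣ 12, we get s ≡ 1 (mod 2).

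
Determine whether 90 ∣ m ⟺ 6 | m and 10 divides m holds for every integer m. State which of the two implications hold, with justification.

Forward direction. If 90 ∣ m, write m = 90q. Since 90 = 15·6, m = 6·(15q), so 6 ∣ m; and since 90 = 9·10, m = 10·(9q), so 10 ∣ m.

Converse. This fails: take m = 30. Both 6 ∣ 30 and 10 ∣ 30, yet 30 is not a multiple of 90 (since 30 = 0·90 + 30), so 90 ∤ 30.

Not equivalent: only (⇒) holds.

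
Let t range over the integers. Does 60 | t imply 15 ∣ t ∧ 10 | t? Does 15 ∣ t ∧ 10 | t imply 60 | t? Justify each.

The forward direction holds; the converse fails.

(⇒) If 60 ∣ t, write t = 60q. Since 60 = 4·15, t = 15·(4q), so 15 ∣ t; and since 60 = 6·10, t = 10·(6q), so 10 ∣ t.

(⇐) This fails: take t = 30. Both 15 ∣ 30 and 10 ∣ 30, yet 30 is not a multiple of 60 (since 30 = 0·60 + 30), so 60 ∤ 30.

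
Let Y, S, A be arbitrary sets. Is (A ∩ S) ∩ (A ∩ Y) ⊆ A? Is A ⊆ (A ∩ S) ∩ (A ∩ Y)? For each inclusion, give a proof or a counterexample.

The sets are not equal: only the forward inclusion holds.

(⟸) This inclusion fails. Take Y = ∅, S = ∅, A = {1}; then 1 ∈ A but 1 ∉ (A ∩ S) ∩ (A ∩ Y).

(⟹) Let x ∈ (A ∩ S) ∩ (A ∩ Y). Then x ∈ Y ∩ S ∩ A, from which x ∈ A.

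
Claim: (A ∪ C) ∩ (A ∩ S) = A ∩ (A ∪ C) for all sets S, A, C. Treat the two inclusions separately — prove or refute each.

Only the forward inclusion holds.

Forward inclusion. Let x ∈ (A ∪ C) ∩ (A ∩ S). Then either x ∈ S ∩ A and x ∉ C; or x ∈ S ∩ A ∩ C. In each case x ∈ A ∩ (A ∪ C), so (A ∪ C) ∩ (A ∩ S) ⊆ A ∩ (A ∪ C).

Reverse inclusion. This inclusion fails. Take S = ∅, A = {1}, C = ∅; then 1 ∈ A ∩ (A ∪ C) but 1 ∉ (A ∪ C) ∩ (A ∩ S).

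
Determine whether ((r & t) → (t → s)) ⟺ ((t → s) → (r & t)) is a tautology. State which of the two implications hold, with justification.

Neither implication holds.

(→) This fails. Under t = F, s = F, r = F, the left side is true but the right side is false.

(←) This fails. Under t = T, s = F, r = T, the left side is false but the right side is true.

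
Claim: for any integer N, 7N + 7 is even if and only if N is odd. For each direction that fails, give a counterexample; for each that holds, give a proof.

Converse. Suppose N is odd; write N = 2j + 1. Then 7N + 7 = 7·(2j + 1) + 7 = 2·7j + 14, which is even.

Forward direction. Suppose 7N + 7 is even. Since 7 is odd, 7N and N have the same parity, so 7N + 7 ≡ N + 7 (mod 2). As 7 is odd, 7N + 7 is even exactly when N is odd. Thus N is odd.

Both directions hold.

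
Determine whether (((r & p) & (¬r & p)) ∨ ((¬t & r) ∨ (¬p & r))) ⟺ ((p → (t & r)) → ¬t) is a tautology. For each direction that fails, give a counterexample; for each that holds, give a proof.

Neither implication holds.

(⟹) This fails. Under p = F, t = T, r = T, the left side is true but the right side is false.

(⟸) This fails. Under p = F, t = F, r = F, the left side is false but the right side is true.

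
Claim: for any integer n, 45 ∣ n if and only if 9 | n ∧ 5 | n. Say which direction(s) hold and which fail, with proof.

(⟸) Suppose 9 ∣ n and 5 ∣ n. Any common multiple of 9 and 5 is a multiple of their lcm; here gcd(9, 5) = 1, so lcm(9, 5) = 9·5 = 45, so 45 ∣ n.

(⟹) If 45 ∣ n, write n = 45q. Since 45 = 5·9, n = 9·(5q), so 9 ∣ n; and since 45 = 9·5, n = 5·(9q), so 5 ∣ n.

Both directions hold; the statement is true.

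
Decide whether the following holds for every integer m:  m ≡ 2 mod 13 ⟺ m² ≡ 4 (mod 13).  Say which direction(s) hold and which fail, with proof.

(⟸) This fails: take m = 11. Then 11² = 121 ≡ 4 (mod 13), yet 11 ≡ 11 (mod 13), not 2.

(⟹) Suppose m ≡ 2 mod 13. Write m = 13j + 2. Then (13j + 2)² = 169j² + 52j + 4 = 13(13j² + 4j) + 4, so m² ≡ 4 (mod 13).

Only the forward direction holds.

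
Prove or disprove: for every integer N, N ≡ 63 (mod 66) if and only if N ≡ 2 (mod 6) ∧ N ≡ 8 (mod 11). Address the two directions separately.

Neither implication holds.

(⇒) This fails: N = 63 gives 63 ≡ 63 (mod 66) but 63 ≡ 3 (mod 6), so the conjunction on the right does not hold.

(⇐) This fails: N = 8 satisfies both congruences on the right (8 ≡ 2 mod 6 and 8 ≡ 8 mod 11) yet 8 ≡ 8 (mod 66), not 63.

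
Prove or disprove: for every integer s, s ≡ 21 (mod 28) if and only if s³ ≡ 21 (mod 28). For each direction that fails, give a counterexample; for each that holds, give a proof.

Equivalent; both directions hold.

(⟹) Suppose s ≡ 21 (mod 28). Write s = 28j + 21. Then (28j + 21)³ = 21952j³ + 49392j² + 37044j + 9261 = 28(784j³ + 1764j² + 1323j + 330) + 21, so s³ ≡ 21 (mod 28).

(⟸) Conversely, suppose s³ ≡ 21 (mod 28). The only residue r in {0, …, 27} with r³ ≡ 21 (mod 28) is r = 21, so s ≡ 21 (mod 28).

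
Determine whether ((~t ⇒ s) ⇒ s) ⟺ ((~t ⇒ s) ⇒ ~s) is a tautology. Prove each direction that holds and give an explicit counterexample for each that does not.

(⇒) This fails. Under t = F, s = T, the left side is true but the right side is false.

(⇐) This fails. Under t = T, s = F, the left side is false but the right side is true.

Neither implication holds.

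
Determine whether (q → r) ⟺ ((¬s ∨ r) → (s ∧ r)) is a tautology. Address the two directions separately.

Neither direction holds.

[⇒] This fails. Under q = F, r = F, s = F, the left side is true but the right side is false.

[⇐] This fails. Under q = T, r = F, s = T, the left side is false but the right side is true.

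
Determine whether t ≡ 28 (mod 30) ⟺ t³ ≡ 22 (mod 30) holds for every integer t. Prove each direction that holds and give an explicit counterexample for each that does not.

The biconditional holds.

(⇒) Suppose t ≡ 28 (mod 30). Write t = 30j + 28. Then (30j + 28)³ = 27000j³ + 75600j² + 70560j + 21952 = 30(900j³ + 2520j² + 2352j + 731) + 22, so t³ ≡ 22 (mod 30).

(⇐) Conversely, suppose t³ ≡ 22 (mod 30). The only residue r in {0, …, 29} with r³ ≡ 22 (mod 30) is r = 28, so t ≡ 28 (mod 30).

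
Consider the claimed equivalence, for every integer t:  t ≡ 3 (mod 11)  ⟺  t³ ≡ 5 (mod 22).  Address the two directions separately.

(⟸) The residues r modulo 22 with r³ ≡ 5 (mod 22) are exactly {3}, and each is ≡ 3 (mod 11).

(⟹) This fails: take t = 14. Then 14 ≡ 3 (mod 11), but 14³ = 2744 ≡ 16 (mod 22), not 5.

Not equivalent: only (⇐) holds.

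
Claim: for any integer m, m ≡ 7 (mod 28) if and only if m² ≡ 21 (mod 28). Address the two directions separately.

Not equivalent: only (⇒) holds.

(⇐) This fails: take m = 21. Then 21² = 441 ≡ 21 (mod 28), yet 21 ≡ 21 (mod 28), not 7.

(⇒) Suppose m ≡ 7 (mod 28). Write m = 28j + 7. Then (28j + 7)² = 784j² + 392j + 49 = 28(28j² + 14j + 1) + 21, so m² ≡ 21 (mod 28).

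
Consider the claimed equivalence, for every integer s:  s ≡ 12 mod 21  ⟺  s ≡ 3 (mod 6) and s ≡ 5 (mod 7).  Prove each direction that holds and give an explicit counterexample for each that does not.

Not equivalent: only (⇐) holds.

(→) This fails: s = 12 gives 12 ≡ 12 (mod 21) but 12 ≡ 0 (mod 6), so the conjunction on the right does not hold.

(←) Conversely, if s ≡ 3 (mod 6) and s ≡ 5 (mod 7), then by the Chinese remainder theorem s ≡ 33 (mod 42). Since 33 ≡ 12 (mod 21) and 21 ∣ 42, we get s ≡ 12 (mod 21).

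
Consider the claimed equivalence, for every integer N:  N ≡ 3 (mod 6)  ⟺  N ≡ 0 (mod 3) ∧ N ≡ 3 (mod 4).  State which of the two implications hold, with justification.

Forward direction. This fails: N = 9 gives 9 ≡ 3 (mod 6) but 9 ≡ 1 (mod 4), so the conjunction on the right does not hold.

Converse. If N ≡ 0 (mod 3) and N ≡ 3 (mod 4), then by the Chinese remainder theorem N ≡ 3 (mod 12). Since 3 ≡ 3 (mod 6) and 6 ∣ 12, we get N ≡ 3 (mod 6).

Only the reverse direction holds.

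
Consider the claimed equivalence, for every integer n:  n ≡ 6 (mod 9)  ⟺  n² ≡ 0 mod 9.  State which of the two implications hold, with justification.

Not equivalent: only (⇒) holds.

(⇐) This fails: take n = 0. Then 0² = 0 ≡ 0 (mod 9), yet 0 ≡ 0 (mod 9), not 6.

(⇒) Suppose n ≡ 6 (mod 9). Write n = 9j + 6. Then (9j + 6)² = 81j² + 108j + 36 = 9(9j² + 12j + 4) + 0, so n² ≡ 0 (mod 9).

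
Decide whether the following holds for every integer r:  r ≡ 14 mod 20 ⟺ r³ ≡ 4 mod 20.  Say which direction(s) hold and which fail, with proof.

(⇒) Suppose r ≡ 14 mod 20. Write r = 20j + 14. Then (20j + 14)³ = 8000j³ + 16800j² + 11760j + 2744 = 20(400j³ + 840j² + 588j + 137) + 4, so r³ ≡ 4 (mod 20).

(⇐) This fails: take r = 4. Then 4³ = 64 ≡ 4 (mod 20), yet 4 ≡ 4 (mod 20), not 14.

(⇒) holds; (⇐) fails.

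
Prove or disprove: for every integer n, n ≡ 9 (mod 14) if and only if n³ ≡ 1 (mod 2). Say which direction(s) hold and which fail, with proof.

(⇒) Suppose n ≡ 9 (mod 14). Then n³ ≡ 9³ = 729 (mod 14), and since 2 ∣ 14, also n³ ≡ 1 (mod 2).

(⇐) This fails: take n = 1. Then 1³ = 1 ≡ 1 (mod 2), yet 1 ≡ 1 (mod 14), not 9.

Only the forward direction holds.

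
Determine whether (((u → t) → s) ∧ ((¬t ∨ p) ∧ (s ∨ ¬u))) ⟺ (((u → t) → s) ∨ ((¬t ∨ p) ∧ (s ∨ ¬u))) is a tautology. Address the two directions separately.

Not equivalent: only (⇒) holds.

[⇐] This fails. Under u = F, s = F, p = F, t = F, the left side is false but the right side is true.

[⇒] Assume the antecedent. If s is true, the consequent reduces to true regardless of the other variables. If s is false, the antecedent cannot hold. Either way the consequent holds.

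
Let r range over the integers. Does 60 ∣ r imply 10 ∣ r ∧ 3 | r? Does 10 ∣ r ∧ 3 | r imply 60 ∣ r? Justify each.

[⇐] This fails: take r = 30. Both 10 ∣ 30 and 3 ∣ 30, yet 30 is not a multiple of 60 (since 30 = 0·60 + 30), so 60 ∤ 30.

[⇒] If 60 ∣ r, write r = 60q. Since 60 = 6·10, r = 10·(6q), so 10 ∣ r; and since 60 = 20·3, r = 3·(20q), so 3 ∣ r.

(⇒) holds; (⇐) fails.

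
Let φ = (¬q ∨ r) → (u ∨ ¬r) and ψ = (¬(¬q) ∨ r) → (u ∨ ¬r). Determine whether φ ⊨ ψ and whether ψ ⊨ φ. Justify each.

The biconditional holds.

Converse. Assume the antecedent. If r is true, the antecedent forces (r = T, q = F, u = T) or (r = T, q = T, u = T), and (¬q ∨ r) → (u ∨ ¬r) holds there. If r is false, (¬q ∨ r) → (u ∨ ¬r) reduces to true regardless of the other variables. Either way (¬q ∨ r) → (u ∨ ¬r) holds.

Forward direction. Assume the antecedent. If r is true, the antecedent forces (r = T, q = F, u = T) or (r = T, q = T, u = T), and (¬(¬q) ∨ r) → (u ∨ ¬r) holds there. If r is false, (¬(¬q) ∨ r) → (u ∨ ¬r) reduces to true regardless of the other variables. Either way (¬(¬q) ∨ r) → (u ∨ ¬r) holds.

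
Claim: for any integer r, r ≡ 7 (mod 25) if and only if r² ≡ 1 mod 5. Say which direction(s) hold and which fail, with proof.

Neither implication holds.

(→) This fails: take r = 7. Then 7 ≡ 7 (mod 25), but 7² = 49 ≡ 4 (mod 5), not 1.

(←) This fails: take r = 1. Then 1² = 1 ≡ 1 (mod 5), yet 1 ≡ 1 (mod 25), not 7.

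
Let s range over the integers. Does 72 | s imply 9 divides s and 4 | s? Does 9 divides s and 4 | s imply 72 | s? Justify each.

Not equivalent: only (⇒) holds.

[⇒] If 72 ∣ s, write s = 72q. Since 72 = 8·9, s = 9·(8q), so 9 ∣ s; and since 72 = 18·4, s = 4·(18q), so 4 ∣ s.

[⇐] This fails: take s = 36. Both 9 ∣ 36 and 4 ∣ 36, yet 36 is not a multiple of 72 (since 36 = 0·72 + 36), so 72 ∤ 36.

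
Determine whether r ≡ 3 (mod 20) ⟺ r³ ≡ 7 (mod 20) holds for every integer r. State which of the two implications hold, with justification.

(⟹) Suppose r ≡ 3 (mod 20). Write r = 20j + 3. Then (20j + 3)³ = 8000j³ + 3600j² + 540j + 27 = 20(400j³ + 180j² + 27j + 1) + 7, so r³ ≡ 7 (mod 20).

(⟸) Conversely, suppose r³ ≡ 7 (mod 20). The only residue r in {0, …, 19} with r³ ≡ 7 (mod 20) is r = 3, so r ≡ 3 (mod 20).

The biconditional holds.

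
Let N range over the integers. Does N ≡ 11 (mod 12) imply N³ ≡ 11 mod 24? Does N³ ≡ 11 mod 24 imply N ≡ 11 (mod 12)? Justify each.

(→) This fails: take N = 23. Then 23 ≡ 11 (mod 12), but 23³ = 12167 ≡ 23 (mod 24), not 11.

(←) Conversely, the residues r modulo 24 with r³ ≡ 11 (mod 24) are exactly {11}, and each is ≡ 11 (mod 12).

Not equivalent: only (⇐) holds.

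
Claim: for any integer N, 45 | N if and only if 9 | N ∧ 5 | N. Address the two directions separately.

Forward direction. If 45 ∣ N, write N = 45q. Since 45 = 5·9, N = 9·(5q), so 9 ∣ N; and since 45 = 9·5, N = 5·(9q), so 5 ∣ N.

Converse. Suppose 9 ∣ N and 5 ∣ N. Any common multiple of 9 and 5 is a multiple of their lcm; here gcd(9, 5) = 1, so lcm(9, 5) = 9·5 = 45, so 45 ∣ N.

Equivalent; both directions hold.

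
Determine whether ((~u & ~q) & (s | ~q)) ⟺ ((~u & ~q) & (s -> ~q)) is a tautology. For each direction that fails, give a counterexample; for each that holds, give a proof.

(⟸) Assume the antecedent. If q is true, the antecedent cannot hold. If q is false, the antecedent forces (q = F, s = F, u = F) or (q = F, s = T, u = F), and (~u & ~q) & (s | ~q) holds there. Either way (~u & ~q) & (s | ~q) holds.

(⟹) Assume the antecedent. If q is true, the antecedent cannot hold. If q is false, the antecedent forces (q = F, s = F, u = F) or (q = F, s = T, u = F), and (~u & ~q) & (s -> ~q) holds there. Either way (~u & ~q) & (s -> ~q) holds.

Both implications hold.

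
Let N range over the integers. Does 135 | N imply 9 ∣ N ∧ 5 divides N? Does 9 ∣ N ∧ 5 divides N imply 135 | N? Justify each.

(⇒) If 135 ∣ N, write N = 135q. Since 135 = 15·9, N = 9·(15q), so 9 ∣ N; and since 135 = 27·5, N = 5·(27q), so 5 ∣ N.

(⇐) This fails: take N = 45. Both 9 ∣ 45 and 5 ∣ 45, yet 45 is not a multiple of 135 (since 45 = 0·135 + 45), so 135 ∤ 45.

The forward direction holds; the converse fails.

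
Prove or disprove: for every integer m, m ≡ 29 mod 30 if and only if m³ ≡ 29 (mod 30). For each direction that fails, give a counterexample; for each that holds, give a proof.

(⟸) Suppose m³ ≡ 29 (mod 30). The only residue r in {0, …, 29} with r³ ≡ 29 (mod 30) is r = 29, so m ≡ 29 (mod 30).

(⟹) Suppose m ≡ 29 mod 30. Write m = 30j + 29. Then (30j + 29)³ = 27000j³ + 78300j² + 75690j + 24389 = 30(900j³ + 2610j² + 2523j + 812) + 29, so m³ ≡ 29 (mod 30).

Both implications hold.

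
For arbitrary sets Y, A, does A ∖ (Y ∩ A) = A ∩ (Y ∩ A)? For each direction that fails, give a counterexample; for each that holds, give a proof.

(⊆) fails and (⊇) fails.

(⟹) This inclusion fails. Take Y = ∅, A = {1}; then 1 ∈ A ∖ (Y ∩ A) but 1 ∉ A ∩ (Y ∩ A).

(⟸) This inclusion fails. Take Y = {1}, A = {1}; then 1 ∈ A ∩ (Y ∩ A) but 1 ∉ A ∖ (Y ∩ A).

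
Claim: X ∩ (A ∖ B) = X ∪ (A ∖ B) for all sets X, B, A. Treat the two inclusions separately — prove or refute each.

(⟹) Let x ∈ X ∩ (A ∖ B). Then x ∈ X ∩ A and x ∉ B, from which x ∈ X ∪ (A ∖ B).

(⟸) This inclusion fails. Take X = {1}, B = ∅, A = ∅; then 1 ∈ X ∪ (A ∖ B) but 1 ∉ X ∩ (A ∖ B).

The sets are not equal: only the forward inclusion holds.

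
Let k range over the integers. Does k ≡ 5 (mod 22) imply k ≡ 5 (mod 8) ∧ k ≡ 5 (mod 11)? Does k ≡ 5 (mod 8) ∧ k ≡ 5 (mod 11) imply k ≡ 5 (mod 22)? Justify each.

(⟸) If k ≡ 5 (mod 8) and k ≡ 5 (mod 11), then by the Chinese remainder theorem k ≡ 5 (mod 88). Since 5 ≡ 5 (mod 22) and 22 ∣ 88, we get k ≡ 5 (mod 22).

(⟹) This fails: k = 49 gives 49 ≡ 5 (mod 22) but 49 ≡ 1 (mod 8), so the conjunction on the right does not hold.

The forward direction fails; the converse holds.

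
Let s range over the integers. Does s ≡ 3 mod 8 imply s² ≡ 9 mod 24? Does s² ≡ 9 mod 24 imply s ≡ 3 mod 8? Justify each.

(⇒) This fails: take s = 11. Then 11 ≡ 3 (mod 8), but 11² = 121 ≡ 1 (mod 24), not 9.

(⇐) This fails: take s = 9. Then 9² = 81 ≡ 9 (mod 24), yet 9 ≡ 1 (mod 8), not 3.

Both directions fail.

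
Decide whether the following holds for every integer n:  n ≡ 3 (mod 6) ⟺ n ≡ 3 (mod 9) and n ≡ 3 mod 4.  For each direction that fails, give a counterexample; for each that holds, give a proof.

The forward direction fails; the converse holds.

(⟹) This fails: n = 33 gives 33 ≡ 3 (mod 6) but 33 ≡ 6 (mod 9), so the conjunction on the right does not hold.

(⟸) Conversely, if n ≡ 3 (mod 9) and n ≡ 3 (mod 4), then by the Chinese remainder theorem n ≡ 3 (mod 36). Since 3 ≡ 3 (mod 6) and 6 ∣ 36, we get n ≡ 3 (mod 6).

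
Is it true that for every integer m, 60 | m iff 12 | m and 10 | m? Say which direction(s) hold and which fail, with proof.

Both implications hold.

(⟹) If 60 ∣ m, write m = 60q. Since 60 = 5·12, m = 12·(5q), so 12 ∣ m; and since 60 = 6·10, m = 10·(6q), so 10 ∣ m.

(⟸) Suppose 12 ∣ m and 10 ∣ m. Any common multiple of 12 and 10 is a multiple of their lcm; here lcm(12, 10) = 12·10/gcd(12, 10) = 120/2 = 60, so 60 ∣ m.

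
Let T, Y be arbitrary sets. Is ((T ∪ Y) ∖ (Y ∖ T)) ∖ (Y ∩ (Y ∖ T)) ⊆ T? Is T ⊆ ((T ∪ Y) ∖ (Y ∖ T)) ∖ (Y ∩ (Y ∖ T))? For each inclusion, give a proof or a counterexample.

(⟸) Let x ∈ T. Then either x ∈ T and x ∉ Y; or x ∈ T ∩ Y. In each case x ∈ ((T ∪ Y) ∖ (Y ∖ T)) ∖ (Y ∩ (Y ∖ T)), so T ⊆ ((T ∪ Y) ∖ (Y ∖ T)) ∖ (Y ∩ (Y ∖ T)).

(⟹) Let x ∈ ((T ∪ Y) ∖ (Y ∖ T)) ∖ (Y ∩ (Y ∖ T)). Then either x ∈ T and x ∉ Y; or x ∈ T ∩ Y. In each case x ∈ T, so ((T ∪ Y) ∖ (Y ∖ T)) ∖ (Y ∩ (Y ∖ T)) ⊆ T.

The two sets are equal.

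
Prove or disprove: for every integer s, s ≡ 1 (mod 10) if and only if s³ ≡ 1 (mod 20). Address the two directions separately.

[⇐] The residues r modulo 20 with r³ ≡ 1 (mod 20) are exactly {1}, and each is ≡ 1 (mod 10).

[⇒] This fails: take s = 11. Then 11 ≡ 1 (mod 10), but 11³ = 1331 ≡ 11 (mod 20), not 1.

Not equivalent: only (⇐) holds.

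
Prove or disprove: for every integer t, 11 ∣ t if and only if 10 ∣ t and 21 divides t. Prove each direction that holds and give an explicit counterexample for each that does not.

(⇒) fails and (⇐) fails.

(→) This fails: take t = 11. Certainly 11 ∣ 11, but 10 ∤ 11.

(←) This fails: take t = 210. Both 10 ∣ 210 and 21 ∣ 210, yet 210 is not a multiple of 11 (since 210 = 19·11 + 1), so 11 ∤ 210.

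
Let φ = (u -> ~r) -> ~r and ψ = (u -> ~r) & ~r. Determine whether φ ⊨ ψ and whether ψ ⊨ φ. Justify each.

(⇒) fails; (⇐) holds.

(⟹) This fails. Under r = T, u = T, the left side is true but the right side is false.

(⟸) Assume the antecedent. If r is true, the antecedent cannot hold. If r is false, (u -> ~r) -> ~r reduces to true regardless of the other variables. Either way (u -> ~r) -> ~r holds.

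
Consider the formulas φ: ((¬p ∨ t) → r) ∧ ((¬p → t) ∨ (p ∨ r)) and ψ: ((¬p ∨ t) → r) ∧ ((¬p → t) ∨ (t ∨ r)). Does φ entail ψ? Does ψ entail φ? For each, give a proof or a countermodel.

Equivalent; both directions hold.

Converse. Assume the antecedent. If r is true, the consequent reduces to true regardless of the other variables. If r is false, the antecedent forces (t = F, r = F, p = T), and the consequent holds there. Either way the consequent holds.

Forward direction. Assume the antecedent. If r is true, the consequent reduces to true regardless of the other variables. If r is false, the antecedent forces (t = F, r = F, p = T), and the consequent holds there. Either way the consequent holds.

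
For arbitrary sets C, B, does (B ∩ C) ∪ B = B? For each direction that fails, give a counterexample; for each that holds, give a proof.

Forward inclusion. Let x ∈ (B ∩ C) ∪ B. Then either x ∈ B and x ∉ C; or x ∈ C ∩ B. In each case x ∈ B, so (B ∩ C) ∪ B ⊆ B.

Reverse inclusion. Let x ∈ B. Then either x ∈ B and x ∉ C; or x ∈ C ∩ B. In each case x ∈ (B ∩ C) ∪ B, so B ⊆ (B ∩ C) ∪ B.

Both inclusions hold.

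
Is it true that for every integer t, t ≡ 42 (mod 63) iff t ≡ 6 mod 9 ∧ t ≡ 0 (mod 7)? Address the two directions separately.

Both directions hold.

[⇐] If t ≡ 6 (mod 9) and t ≡ 0 (mod 7), then by the Chinese remainder theorem t ≡ 42 (mod 63). This is exactly t ≡ 42 (mod 63).

[⇒] Suppose t ≡ 42 (mod 63); write t = 63j + 42. Since 9 ∣ 63, reducing mod 9 gives t ≡ 42 ≡ 6 (mod 9); since 7 ∣ 63, reducing mod 7 gives t ≡ 42 ≡ 0 (mod 7).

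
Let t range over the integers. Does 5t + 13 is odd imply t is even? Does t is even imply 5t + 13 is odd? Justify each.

The biconditional holds.

(⇒) Suppose 5t + 13 is odd. Since 5 is odd, 5t and t have the same parity, so 5t + 13 ≡ t + 13 (mod 2). As 13 is odd, 5t + 13 is odd exactly when t is even. Thus t is even.

(⇐) Conversely, suppose t is even; write t = 2j. Then 5t + 13 = 5·(2j) + 13 = 2·5j + 13, which is odd.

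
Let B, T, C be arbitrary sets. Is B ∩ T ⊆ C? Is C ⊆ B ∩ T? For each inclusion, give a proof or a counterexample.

Forward inclusion. This inclusion fails. Take B = {1}, T = {1}, C = ∅; then 1 ∈ B ∩ T but 1 ∉ C.

Reverse inclusion. This inclusion fails. Take B = ∅, T = ∅, C = {1}; then 1 ∈ C but 1 ∉ B ∩ T.

Neither inclusion holds.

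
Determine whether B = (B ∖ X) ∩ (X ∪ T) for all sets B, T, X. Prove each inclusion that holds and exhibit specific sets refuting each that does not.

(⊆) fails; (⊇) holds.

(⊇) Let x ∈ (B ∖ X) ∩ (X ∪ T). Then x ∈ B ∩ T and x ∉ X, from which x ∈ B.

(⊆) This inclusion fails. Take B = {1}, T = ∅, X = ∅; then 1 ∈ B but 1 ∉ (B ∖ X) ∩ (X ∪ T).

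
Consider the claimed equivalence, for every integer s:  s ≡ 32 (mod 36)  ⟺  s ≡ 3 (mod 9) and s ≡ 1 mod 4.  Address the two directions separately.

Forward direction. This fails: s = 32 gives 32 ≡ 32 (mod 36) but 32 ≡ 5 (mod 9), so the conjunction on the right does not hold.

Converse. This fails: s = 21 satisfies both congruences on the right (21 ≡ 3 mod 9 and 21 ≡ 1 mod 4) yet 21 ≡ 21 (mod 36), not 32.

(⇒) fails and (⇐) fails.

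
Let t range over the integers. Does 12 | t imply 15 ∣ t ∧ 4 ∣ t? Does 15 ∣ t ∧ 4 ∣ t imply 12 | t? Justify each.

Not equivalent: only (⇐) holds.

[⇐] Suppose 15 ∣ t and 4 ∣ t. Any common multiple of 15 and 4 is a multiple of their lcm; here gcd(15, 4) = 1, so lcm(15, 4) = 15·4 = 60, so 60 ∣ t. Since 12 ∣ 60, it follows that 12 ∣ t.

[⇒] This fails: take t = 12. Certainly 12 ∣ 12, but 15 ∤ 12.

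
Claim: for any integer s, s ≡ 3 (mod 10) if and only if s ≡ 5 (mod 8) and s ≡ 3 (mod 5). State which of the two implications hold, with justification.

The forward direction fails; the converse holds.

(⟹) This fails: s = 33 gives 33 ≡ 3 (mod 10) but 33 ≡ 1 (mod 8), so the conjunction on the right does not hold.

(⟸) Conversely, if s ≡ 5 (mod 8) and s ≡ 3 (mod 5), then by the Chinese remainder theorem s ≡ 13 (mod 40). Since 13 ≡ 3 (mod 10) and 10 ∣ 40, we get s ≡ 3 (mod 10).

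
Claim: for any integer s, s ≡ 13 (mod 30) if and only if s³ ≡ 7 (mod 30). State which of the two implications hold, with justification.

Equivalent; both directions hold.

[⇐] Suppose s³ ≡ 7 (mod 30). The only residue r in {0, …, 29} with r³ ≡ 7 (mod 30) is r = 13, so s ≡ 13 (mod 30).

[⇒] Suppose s ≡ 13 (mod 30). Write s = 30j + 13. Then (30j + 13)³ = 27000j³ + 35100j² + 15210j + 2197 = 30(900j³ + 1170j² + 507j + 73) + 7, so s³ ≡ 7 (mod 30).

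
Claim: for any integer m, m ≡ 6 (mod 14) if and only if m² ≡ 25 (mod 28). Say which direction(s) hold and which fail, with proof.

Neither implication holds.

(→) This fails: take m = 6. Then 6 ≡ 6 (mod 14), but 6² = 36 ≡ 8 (mod 28), not 25.

(←) This fails: take m = 5. Then 5² = 25 ≡ 25 (mod 28), yet 5 ≡ 5 (mod 14), not 6.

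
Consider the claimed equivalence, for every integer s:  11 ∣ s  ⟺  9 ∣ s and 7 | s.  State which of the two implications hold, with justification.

Neither direction holds.

(⇒) This fails: take s = 11. Certainly 11 ∣ 11, but 9 ∤ 11.

(⇐) This fails: take s = 63. Both 9 ∣ 63 and 7 ∣ 63, yet 63 is not a multiple of 11 (since 63 = 5·11 + 8), so 11 ∤ 63.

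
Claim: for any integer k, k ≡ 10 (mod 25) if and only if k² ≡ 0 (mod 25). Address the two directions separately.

Converse. This fails: take k = 0. Then 0² = 0 ≡ 0 (mod 25), yet 0 ≡ 0 (mod 25), not 10.

Forward direction. Suppose k ≡ 10 (mod 25). Write k = 25j + 10. Then (25j + 10)² = 625j² + 500j + 100 = 25(25j² + 20j + 4) + 0, so k² ≡ 0 (mod 25).

Not equivalent: only (⇒) holds.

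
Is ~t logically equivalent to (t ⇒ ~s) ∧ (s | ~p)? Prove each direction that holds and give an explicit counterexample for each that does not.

(→) This fails. Under t = F, p = T, s = F, the left side is true but the right side is false.

(←) This fails. Under t = T, p = F, s = F, the left side is false but the right side is true.

Neither direction holds.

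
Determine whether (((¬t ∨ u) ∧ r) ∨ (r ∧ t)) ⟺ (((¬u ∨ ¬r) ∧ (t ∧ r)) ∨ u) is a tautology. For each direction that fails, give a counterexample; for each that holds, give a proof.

Neither direction holds.

Forward direction. This fails. Under r = T, t = F, u = F, the left side is true but the right side is false.

Converse. This fails. Under r = F, t = F, u = T, the left side is false but the right side is true.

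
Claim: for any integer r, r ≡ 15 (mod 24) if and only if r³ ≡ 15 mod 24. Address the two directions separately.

Both directions hold.

Converse. Suppose r³ ≡ 15 (mod 24). The only residue r in {0, …, 23} with r³ ≡ 15 (mod 24) is r = 15, so r ≡ 15 (mod 24).

Forward direction. Suppose r ≡ 15 (mod 24). Write r = 24j + 15. Then (24j + 15)³ = 13824j³ + 25920j² + 16200j + 3375 = 24(576j³ + 1080j² + 675j + 140) + 15, so r³ ≡ 15 (mod 24).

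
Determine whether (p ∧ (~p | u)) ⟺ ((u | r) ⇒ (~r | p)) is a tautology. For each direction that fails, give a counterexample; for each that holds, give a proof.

(→) Assume the antecedent. If p is true, (u | r) ⇒ (~r | p) reduces to true regardless of the other variables. If p is false, the antecedent cannot hold. Either way (u | r) ⇒ (~r | p) holds.

(←) This fails. Under p = F, r = F, u = F, the left side is false but the right side is true.

Only the forward direction holds.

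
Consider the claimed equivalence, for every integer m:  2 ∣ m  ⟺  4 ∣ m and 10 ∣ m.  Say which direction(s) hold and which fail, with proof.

Not equivalent: only (⇐) holds.

Forward direction. This fails: take m = 2. Certainly 2 ∣ 2, but 4 ∤ 2.

Converse. Suppose 4 ∣ m and 10 ∣ m. Any common multiple of 4 and 10 is a multiple of their lcm; here lcm(4, 10) = 4·10/gcd(4, 10) = 40/2 = 20, so 20 ∣ m. Since 2 ∣ 20, it follows that 2 ∣ m.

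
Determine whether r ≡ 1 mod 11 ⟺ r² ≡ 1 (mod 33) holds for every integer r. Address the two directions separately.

Forward direction. This fails: take r = 12. Then 12 ≡ 1 (mod 11), but 12² = 144 ≡ 12 (mod 33), not 1.

Converse. This fails: take r = 10. Then 10² = 100 ≡ 1 (mod 33), yet 10 ≡ 10 (mod 11), not 1.

(⇒) fails and (⇐) fails.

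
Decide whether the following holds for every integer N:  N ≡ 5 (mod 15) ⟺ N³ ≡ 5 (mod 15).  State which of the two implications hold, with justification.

(←) Suppose N³ ≡ 5 (mod 15). The only residue r in {0, …, 14} with r³ ≡ 5 (mod 15) is r = 5, so N ≡ 5 (mod 15).

(→) Suppose N ≡ 5 (mod 15). Write N = 15j + 5. Then (15j + 5)³ = 3375j³ + 3375j² + 1125j + 125 = 15(225j³ + 225j² + 75j + 8) + 5, so N³ ≡ 5 (mod 15).

The biconditional holds.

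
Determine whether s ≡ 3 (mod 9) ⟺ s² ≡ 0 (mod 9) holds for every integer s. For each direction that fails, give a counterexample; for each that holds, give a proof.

(←) This fails: take s = 0. Then 0² = 0 ≡ 0 (mod 9), yet 0 ≡ 0 (mod 9), not 3.

(→) Suppose s ≡ 3 (mod 9). Write s = 9j + 3. Then (9j + 3)² = 81j² + 54j + 9 = 9(9j² + 6j + 1) + 0, so s² ≡ 0 (mod 9).

(⇒) holds; (⇐) fails.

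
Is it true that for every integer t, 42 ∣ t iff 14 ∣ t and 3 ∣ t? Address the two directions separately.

(→) If 42 ∣ t, write t = 42q. Since 42 = 3·14, t = 14·(3q), so 14 ∣ t; and since 42 = 14·3, t = 3·(14q), so 3 ∣ t.

(←) Suppose 14 ∣ t and 3 ∣ t. Any common multiple of 14 and 3 is a multiple of their lcm; here gcd(14, 3) = 1, so lcm(14, 3) = 14·3 = 42, so 42 ∣ t.

Equivalent; both directions hold.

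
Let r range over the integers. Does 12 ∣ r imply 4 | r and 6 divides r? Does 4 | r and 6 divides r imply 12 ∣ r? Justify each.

Forward direction. If 12 ∣ r, write r = 12q. Since 12 = 3·4, r = 4·(3q), so 4 ∣ r; and since 12 = 2·6, r = 6·(2q), so 6 ∣ r.

Converse. Suppose 4 ∣ r and 6 ∣ r. Any common multiple of 4 and 6 is a multiple of their lcm; here lcm(4, 6) = 4·6/gcd(4, 6) = 24/2 = 12, so 12 ∣ r.

Both directions hold.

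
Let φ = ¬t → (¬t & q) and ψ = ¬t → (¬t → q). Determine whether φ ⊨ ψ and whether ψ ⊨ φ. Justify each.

Both directions hold; the statement is true.

(⇒) Assume the antecedent. If q is true, ¬t → (¬t → q) reduces to true regardless of the other variables. If q is false, the antecedent forces (q = F, t = T), and ¬t → (¬t → q) holds there. Either way ¬t → (¬t → q) holds.

(⇐) Assume the antecedent. If q is true, ¬t → (¬t & q) reduces to true regardless of the other variables. If q is false, the antecedent forces (q = F, t = T), and ¬t → (¬t & q) holds there. Either way ¬t → (¬t & q) holds.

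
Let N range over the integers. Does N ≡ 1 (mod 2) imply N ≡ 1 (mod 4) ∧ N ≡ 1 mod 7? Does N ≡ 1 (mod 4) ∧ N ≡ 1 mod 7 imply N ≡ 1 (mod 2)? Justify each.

Not equivalent: only (⇐) holds.

[⇒] This fails: N = 3 gives 3 ≡ 1 (mod 2) but 3 ≡ 3 (mod 4), so the conjunction on the right does not hold.

[⇐] Conversely, if N ≡ 1 (mod 4) and N ≡ 1 (mod 7), then by the Chinese remainder theorem N ≡ 1 (mod 28). Since 1 ≡ 1 (mod 2) and 2 ∣ 28, we get N ≡ 1 (mod 2).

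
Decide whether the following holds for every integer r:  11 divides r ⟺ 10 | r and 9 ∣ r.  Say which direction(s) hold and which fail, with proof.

(⇒) fails and (⇐) fails.

[⇒] This fails: take r = 11. Certainly 11 ∣ 11, but 10 ∤ 11.

[⇐] This fails: take r = 90. Both 10 ∣ 90 and 9 ∣ 90, yet 90 is not a multiple of 11 (since 90 = 8·11 + 2), so 11 ∤ 90.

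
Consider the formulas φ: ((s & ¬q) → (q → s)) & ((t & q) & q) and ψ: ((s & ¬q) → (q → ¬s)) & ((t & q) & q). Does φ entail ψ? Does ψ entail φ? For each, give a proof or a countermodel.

Both directions hold.

[⇐] Assume the antecedent. If s is true, the antecedent forces (s = T, t = T, q = T), and the consequent holds there. If s is false, the antecedent forces (s = F, t = T, q = T), and the consequent holds there. Either way the consequent holds.

[⇒] Assume the antecedent. If s is true, the antecedent forces (s = T, t = T, q = T), and the consequent holds there. If s is false, the antecedent forces (s = F, t = T, q = T), and the consequent holds there. Either way the consequent holds.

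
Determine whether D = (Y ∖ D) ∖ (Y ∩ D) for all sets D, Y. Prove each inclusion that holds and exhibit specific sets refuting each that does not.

(⊆) fails and (⊇) fails.

Forward inclusion. This inclusion fails. Take D = {1}, Y = ∅; then 1 ∈ D but 1 ∉ (Y ∖ D) ∖ (Y ∩ D).

Reverse inclusion. This inclusion fails. Take D = ∅, Y = {1}; then 1 ∈ (Y ∖ D) ∖ (Y ∩ D) but 1 ∉ D.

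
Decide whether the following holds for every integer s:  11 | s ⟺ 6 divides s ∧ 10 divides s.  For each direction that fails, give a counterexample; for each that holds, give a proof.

(⟹) This fails: take s = 11. Certainly 11 ∣ 11, but 6 ∤ 11.

(⟸) This fails: take s = 30. Both 6 ∣ 30 and 10 ∣ 30, yet 30 is not a multiple of 11 (since 30 = 2·11 + 8), so 11 ∤ 30.

(⇒) fails and (⇐) fails.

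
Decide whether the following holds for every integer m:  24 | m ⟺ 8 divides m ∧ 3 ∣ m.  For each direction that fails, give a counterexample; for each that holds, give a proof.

(⇒) If 24 ∣ m, write m = 24q. Since 24 = 3·8, m = 8·(3q), so 8 ∣ m; and since 24 = 8·3, m = 3·(8q), so 3 ∣ m.

(⇐) Suppose 8 ∣ m and 3 ∣ m. Any common multiple of 8 and 3 is a multiple of their lcm; here gcd(8, 3) = 1, so lcm(8, 3) = 8·3 = 24, so 24 ∣ m.

Both directions hold; the statement is true.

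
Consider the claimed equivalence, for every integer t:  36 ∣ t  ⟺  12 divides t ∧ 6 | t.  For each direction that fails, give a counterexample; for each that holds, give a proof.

Only the forward implication holds.

(⇒) If 36 ∣ t, write t = 36q. Since 36 = 3·12, t = 12·(3q), so 12 ∣ t; and since 36 = 6·6, t = 6·(6q), so 6 ∣ t.

(⇐) This fails: take t = 12. Both 12 ∣ 12 and 6 ∣ 12, yet 12 is not a multiple of 36 (since 12 = 0·36 + 12), so 36 ∤ 12.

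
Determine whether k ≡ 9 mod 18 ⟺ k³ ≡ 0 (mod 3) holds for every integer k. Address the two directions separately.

Forward direction. Suppose k ≡ 9 (mod 18). Then k³ ≡ 9³ = 729 (mod 18), and since 3 ∣ 18, also k³ ≡ 0 (mod 3).

Converse. This fails: take k = 0. Then 0³ = 0 ≡ 0 (mod 3), yet 0 ≡ 0 (mod 18), not 9.

Only the forward implication holds.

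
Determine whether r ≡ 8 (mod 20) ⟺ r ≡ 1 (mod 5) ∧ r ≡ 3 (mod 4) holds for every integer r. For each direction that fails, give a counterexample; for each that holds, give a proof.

Neither direction holds.

Forward direction. This fails: r = 8 gives 8 ≡ 8 (mod 20) but 8 ≡ 3 (mod 5), so the conjunction on the right does not hold.

Converse. This fails: r = 11 satisfies both congruences on the right (11 ≡ 1 mod 5 and 11 ≡ 3 mod 4) yet 11 ≡ 11 (mod 20), not 8.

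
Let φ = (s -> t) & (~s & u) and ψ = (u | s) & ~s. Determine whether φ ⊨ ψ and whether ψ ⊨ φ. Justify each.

[⇒] Assume the antecedent. If s is true, the antecedent cannot hold. If s is false, the antecedent forces (s = F, t = F, u = T) or (s = F, t = T, u = T), and (u | s) & ~s holds there. Either way (u | s) & ~s holds.

[⇐] Assume the antecedent. If s is true, the antecedent cannot hold. If s is false, the antecedent forces (s = F, t = F, u = T) or (s = F, t = T, u = T), and (s -> t) & (~s & u) holds there. Either way (s -> t) & (~s & u) holds.

Equivalent; both directions hold.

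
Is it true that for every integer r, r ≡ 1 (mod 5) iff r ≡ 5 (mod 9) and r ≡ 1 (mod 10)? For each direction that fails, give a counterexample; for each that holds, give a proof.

(⇒) This fails: r = 1 gives 1 ≡ 1 (mod 5) but 1 ≡ 1 (mod 9), so the conjunction on the right does not hold.

(⇐) Conversely, if r ≡ 5 (mod 9) and r ≡ 1 (mod 10), then by the Chinese remainder theorem r ≡ 41 (mod 90). Since 41 ≡ 1 (mod 5) and 5 ∣ 90, we get r ≡ 1 (mod 5).

(⇒) fails; (⇐) holds.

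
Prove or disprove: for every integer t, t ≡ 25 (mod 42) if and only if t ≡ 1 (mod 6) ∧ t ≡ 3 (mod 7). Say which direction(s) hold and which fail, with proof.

(⇒) This fails: t = 25 gives 25 ≡ 25 (mod 42) but 25 ≡ 4 (mod 7), so the conjunction on the right does not hold.

(⇐) This fails: t = 31 satisfies both congruences on the right (31 ≡ 1 mod 6 and 31 ≡ 3 mod 7) yet 31 ≡ 31 (mod 42), not 25.

Neither implication holds.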